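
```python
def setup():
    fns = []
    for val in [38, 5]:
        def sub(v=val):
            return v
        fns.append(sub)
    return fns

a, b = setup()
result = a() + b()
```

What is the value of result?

Step 1: Default argument v=val captures val at each iteration.
Step 2: a() returns 38 (captured at first iteration), b() returns 5 (captured at second).
Step 3: result = 38 + 5 = 43

The answer is 43.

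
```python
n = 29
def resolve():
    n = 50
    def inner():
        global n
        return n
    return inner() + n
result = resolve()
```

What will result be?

Step 1: Global n = 29. resolve() shadows with local n = 50.
Step 2: inner() uses global keyword, so inner() returns global n = 29.
Step 3: resolve() returns 29 + 50 = 79

The answer is 79.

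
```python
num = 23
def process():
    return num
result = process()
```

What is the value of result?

Step 1: num = 23 is defined in the global scope.
Step 2: process() looks up num. No local num exists, so Python checks the global scope via LEGB rule and finds num = 23.
Step 3: result = 23

The answer is 23.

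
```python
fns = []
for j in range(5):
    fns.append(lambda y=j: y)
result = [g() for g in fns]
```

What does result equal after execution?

Step 1: Default arg y=j captures j at each iteration.
Step 2: Each lambda has its own default: 0, 1, ..., 4.
Step 3: result = [0, 1, 2, 3, 4]

The answer is [0, 1, 2, 3, 4].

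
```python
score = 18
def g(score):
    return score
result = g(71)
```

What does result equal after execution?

Step 1: Global score = 18.
Step 2: g(71) takes parameter score = 71, which shadows the global.
Step 3: result = 71

The answer is 71.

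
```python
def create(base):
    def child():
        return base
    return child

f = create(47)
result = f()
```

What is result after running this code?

Step 1: create(47) creates closure capturing base = 47.
Step 2: f() returns the captured base = 47.
Step 3: result = 47

The answer is 47.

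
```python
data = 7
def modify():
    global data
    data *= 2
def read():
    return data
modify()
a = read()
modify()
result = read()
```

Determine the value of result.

Step 1: data = 7.
Step 2: First modify(): data = 7 * 2 = 14.
Step 3: Second modify(): data = 14 * 2 = 28.
Step 4: read() returns 28

The answer is 28.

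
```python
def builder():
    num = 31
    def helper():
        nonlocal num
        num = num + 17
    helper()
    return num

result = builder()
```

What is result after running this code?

Step 1: builder() sets num = 31.
Step 2: helper() uses nonlocal to modify num in builder's scope: num = 31 + 17 = 48.
Step 3: builder() returns the modified num = 48

The answer is 48.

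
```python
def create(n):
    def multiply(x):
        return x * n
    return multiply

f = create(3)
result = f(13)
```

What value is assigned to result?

Step 1: create(3) returns multiply closure with n = 3.
Step 2: f(13) computes 13 * 3 = 39.
Step 3: result = 39

The answer is 39.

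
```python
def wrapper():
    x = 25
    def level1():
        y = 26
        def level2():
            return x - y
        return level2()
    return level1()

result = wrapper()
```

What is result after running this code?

Step 1: x = 25 in wrapper. y = 26 in level1.
Step 2: level2() reads x = 25 and y = 26 from enclosing scopes.
Step 3: result = 25 - 26 = -1

The answer is -1.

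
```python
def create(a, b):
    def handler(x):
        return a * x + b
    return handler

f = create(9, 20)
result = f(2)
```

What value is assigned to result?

Step 1: create(9, 20) captures a = 9, b = 20.
Step 2: f(2) computes 9 * 2 + 20 = 38.
Step 3: result = 38

The answer is 38.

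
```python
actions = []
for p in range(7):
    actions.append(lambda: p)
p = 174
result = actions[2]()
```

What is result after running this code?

Step 1: Lambdas capture the variable p by reference, not by value.
Step 2: After the loop, p is reassigned to 174.
Step 3: actions[2]() looks up the current p = 174. result = 174

The answer is 174.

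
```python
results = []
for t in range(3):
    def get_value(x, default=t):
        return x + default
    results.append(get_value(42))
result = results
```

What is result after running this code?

Step 1: Default argument default=t is evaluated at function definition time.
Step 2: Each iteration creates get_value with default = current t value.
Step 3: get_value(42) returns 42 + default. results = [42, 43, 44]

The answer is [42, 43, 44].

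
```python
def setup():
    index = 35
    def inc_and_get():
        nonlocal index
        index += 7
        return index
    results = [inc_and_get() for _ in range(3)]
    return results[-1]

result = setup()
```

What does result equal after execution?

Step 1: index = 35.
Step 2: Three calls to inc_and_get(), each adding 7.
Step 3: Last value = 35 + 7 * 3 = 56

The answer is 56.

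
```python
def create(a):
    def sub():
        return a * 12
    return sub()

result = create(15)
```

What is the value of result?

Step 1: create(15) binds parameter a = 15.
Step 2: sub() accesses a = 15 from enclosing scope.
Step 3: result = 15 * 12 = 180

The answer is 180.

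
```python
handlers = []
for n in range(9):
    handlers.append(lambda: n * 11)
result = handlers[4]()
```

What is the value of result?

Step 1: All lambdas reference the same variable n (late binding).
Step 2: After the loop, n = 8. Every lambda returns n * 11.
Step 3: handlers[4]() = 8 * 11 = 88

The answer is 88.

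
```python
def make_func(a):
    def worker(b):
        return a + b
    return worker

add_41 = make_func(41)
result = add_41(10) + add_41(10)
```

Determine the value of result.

Step 1: add_41 captures a = 41.
Step 2: add_41(10) = 41 + 10 = 51, called twice.
Step 3: result = 51 + 51 = 102

The answer is 102.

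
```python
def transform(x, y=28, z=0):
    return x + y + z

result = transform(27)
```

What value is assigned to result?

Step 1: transform(27) uses defaults y = 28, z = 0.
Step 2: Returns 27 + 28 + 0 = 55.
Step 3: result = 55

The answer is 55.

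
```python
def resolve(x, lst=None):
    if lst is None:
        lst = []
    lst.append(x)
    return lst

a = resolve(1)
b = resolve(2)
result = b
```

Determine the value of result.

Step 1: None default with guard creates a NEW list each call.
Step 2: a = [1] (fresh list). b = [2] (another fresh list).
Step 3: result = [2] (this is the fix for mutable default)

The answer is [2].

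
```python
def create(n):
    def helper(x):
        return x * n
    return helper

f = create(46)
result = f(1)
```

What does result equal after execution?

Step 1: create(46) creates a closure capturing n = 46.
Step 2: f(1) computes 1 * 46 = 46.
Step 3: result = 46

The answer is 46.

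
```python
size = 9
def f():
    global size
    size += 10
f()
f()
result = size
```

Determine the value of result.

Step 1: size = 9.
Step 2: First f(): size = 9 + 10 = 19.
Step 3: Second f(): size = 19 + 10 = 29. result = 29

The answer is 29.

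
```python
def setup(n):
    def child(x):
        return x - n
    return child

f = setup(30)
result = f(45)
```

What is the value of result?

Step 1: setup(30) creates a closure capturing n = 30.
Step 2: f(45) computes 45 - 30 = 15.
Step 3: result = 15

The answer is 15.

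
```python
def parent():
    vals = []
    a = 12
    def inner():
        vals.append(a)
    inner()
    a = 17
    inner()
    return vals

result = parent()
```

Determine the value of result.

Step 1: a = 12. inner() appends current a to vals.
Step 2: First inner(): appends 12. Then a = 17.
Step 3: Second inner(): appends 17 (closure sees updated a). result = [12, 17]

The answer is [12, 17].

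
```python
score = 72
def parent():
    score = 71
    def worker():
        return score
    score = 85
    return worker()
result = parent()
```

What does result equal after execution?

Step 1: parent() sets score = 71, then later score = 85.
Step 2: worker() is called after score is reassigned to 85. Closures capture variables by reference, not by value.
Step 3: result = 85

The answer is 85.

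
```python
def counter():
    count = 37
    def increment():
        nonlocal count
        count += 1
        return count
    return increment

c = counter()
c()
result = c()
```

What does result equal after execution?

Step 1: counter() creates closure with count = 37.
Step 2: Each c() call increments count via nonlocal. After 2 calls: 37 + 2 = 39.
Step 3: result = 39

The answer is 39.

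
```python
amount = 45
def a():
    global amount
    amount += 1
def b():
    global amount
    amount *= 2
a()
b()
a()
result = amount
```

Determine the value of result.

Step 1: amount = 45.
Step 2: a(): amount = 45 + 1 = 46.
Step 3: b(): amount = 46 * 2 = 92.
Step 4: a(): amount = 92 + 1 = 93

The answer is 93.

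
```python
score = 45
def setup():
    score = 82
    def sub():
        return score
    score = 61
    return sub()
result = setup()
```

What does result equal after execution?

Step 1: setup() sets score = 82, then later score = 61.
Step 2: sub() is called after score is reassigned to 61. Closures capture variables by reference, not by value.
Step 3: result = 61

The answer is 61.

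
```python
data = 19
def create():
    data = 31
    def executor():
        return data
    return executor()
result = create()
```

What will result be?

Step 1: data = 19 globally, but create() defines data = 31 locally.
Step 2: executor() looks up data. Not in local scope, so checks enclosing scope (create) and finds data = 31.
Step 3: result = 31

The answer is 31.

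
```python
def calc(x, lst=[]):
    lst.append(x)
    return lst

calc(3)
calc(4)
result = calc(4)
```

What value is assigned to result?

Step 1: Mutable default argument gotcha! The list [] is created once.
Step 2: Each call appends to the SAME list: [3], [3, 4], [3, 4, 4].
Step 3: result = [3, 4, 4]

The answer is [3, 4, 4].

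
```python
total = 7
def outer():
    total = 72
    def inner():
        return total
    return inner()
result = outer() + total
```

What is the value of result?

Step 1: Global total = 7. outer() shadows with total = 72.
Step 2: inner() returns enclosing total = 72. outer() = 72.
Step 3: result = 72 + global total (7) = 79

The answer is 79.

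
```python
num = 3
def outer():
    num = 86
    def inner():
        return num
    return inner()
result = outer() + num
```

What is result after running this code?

Step 1: Global num = 3. outer() shadows with num = 86.
Step 2: inner() returns enclosing num = 86. outer() = 86.
Step 3: result = 86 + global num (3) = 89

The answer is 89.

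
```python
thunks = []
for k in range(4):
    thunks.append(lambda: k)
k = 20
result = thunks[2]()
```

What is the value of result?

Step 1: Lambdas capture the variable k by reference, not by value.
Step 2: After the loop, k is reassigned to 20.
Step 3: thunks[2]() looks up the current k = 20. result = 20

The answer is 20.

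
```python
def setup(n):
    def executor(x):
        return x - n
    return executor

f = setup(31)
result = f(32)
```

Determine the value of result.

Step 1: setup(31) creates a closure capturing n = 31.
Step 2: f(32) computes 32 - 31 = 1.
Step 3: result = 1

The answer is 1.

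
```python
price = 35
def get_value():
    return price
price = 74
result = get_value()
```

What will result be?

Step 1: price is first set to 35, then reassigned to 74.
Step 2: get_value() is called after the reassignment, so it looks up the current global price = 74.
Step 3: result = 74

The answer is 74.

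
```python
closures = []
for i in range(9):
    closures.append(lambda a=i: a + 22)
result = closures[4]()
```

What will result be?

Step 1: Default argument a=i captures i's value at definition time.
Step 2: closures[4] was defined when i = 4, so a defaults to 4.
Step 3: result = 4 + 22 = 26 (default arg fixes the late binding issue)

The answer is 26.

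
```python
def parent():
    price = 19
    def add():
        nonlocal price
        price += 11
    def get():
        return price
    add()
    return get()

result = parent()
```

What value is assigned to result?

Step 1: price = 19. add() modifies it via nonlocal, get() reads it.
Step 2: add() makes price = 19 + 11 = 30.
Step 3: get() returns 30. result = 30

The answer is 30.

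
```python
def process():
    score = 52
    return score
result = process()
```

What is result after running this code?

Step 1: process() defines score = 52 in its local scope.
Step 2: return score finds the local variable score = 52.
Step 3: result = 52

The answer is 52.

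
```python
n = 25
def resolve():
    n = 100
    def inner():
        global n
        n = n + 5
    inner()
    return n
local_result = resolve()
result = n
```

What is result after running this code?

Step 1: Global n = 25. resolve() creates local n = 100.
Step 2: inner() declares global n and adds 5: global n = 25 + 5 = 30.
Step 3: resolve() returns its local n = 100 (unaffected by inner).
Step 4: result = global n = 30

The answer is 30.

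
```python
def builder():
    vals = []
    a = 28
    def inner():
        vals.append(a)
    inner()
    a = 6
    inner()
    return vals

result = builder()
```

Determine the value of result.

Step 1: a = 28. inner() appends current a to vals.
Step 2: First inner(): appends 28. Then a = 6.
Step 3: Second inner(): appends 6 (closure sees updated a). result = [28, 6]

The answer is [28, 6].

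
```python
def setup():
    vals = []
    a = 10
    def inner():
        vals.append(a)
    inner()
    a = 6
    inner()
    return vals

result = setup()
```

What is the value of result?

Step 1: a = 10. inner() appends current a to vals.
Step 2: First inner(): appends 10. Then a = 6.
Step 3: Second inner(): appends 6 (closure sees updated a). result = [10, 6]

The answer is [10, 6].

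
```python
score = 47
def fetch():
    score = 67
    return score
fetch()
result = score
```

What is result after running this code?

Step 1: score = 47 globally.
Step 2: fetch() creates a LOCAL score = 67 (no global keyword!).
Step 3: The global score is unchanged. result = 47

The answer is 47.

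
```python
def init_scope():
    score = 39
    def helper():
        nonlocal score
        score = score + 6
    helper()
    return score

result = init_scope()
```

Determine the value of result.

Step 1: init_scope() sets score = 39.
Step 2: helper() uses nonlocal to modify score in init_scope's scope: score = 39 + 6 = 45.
Step 3: init_scope() returns the modified score = 45

The answer is 45.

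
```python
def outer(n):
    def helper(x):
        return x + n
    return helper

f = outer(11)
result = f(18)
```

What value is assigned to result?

Step 1: outer(11) creates a closure that captures n = 11.
Step 2: f(18) calls the closure with x = 18, returning 18 + 11 = 29.
Step 3: result = 29

The answer is 29.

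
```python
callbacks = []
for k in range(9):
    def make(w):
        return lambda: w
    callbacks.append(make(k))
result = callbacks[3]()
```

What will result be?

Step 1: make(k) creates a new scope capturing w = k at call time.
Step 2: callbacks[3] = make(3), so its lambda captures w = 3.
Step 3: result = 3 (closure factory fixes late binding)

The answer is 3.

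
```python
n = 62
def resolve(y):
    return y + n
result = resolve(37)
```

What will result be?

Step 1: n = 62 is defined globally.
Step 2: resolve(37) uses parameter y = 37 and looks up n from global scope = 62.
Step 3: result = 37 + 62 = 99

The answer is 99.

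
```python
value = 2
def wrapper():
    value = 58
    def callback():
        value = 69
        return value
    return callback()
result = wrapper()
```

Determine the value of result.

Step 1: Three scopes define value: global (2), wrapper (58), callback (69).
Step 2: callback() has its own local value = 69, which shadows both enclosing and global.
Step 3: result = 69 (local wins in LEGB)

The answer is 69.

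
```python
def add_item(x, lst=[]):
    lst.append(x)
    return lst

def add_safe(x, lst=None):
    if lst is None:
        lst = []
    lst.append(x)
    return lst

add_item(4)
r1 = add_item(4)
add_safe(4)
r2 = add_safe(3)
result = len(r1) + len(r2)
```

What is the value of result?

Step 1: add_item shares mutable default: after 2 calls, lst = [4, 4], len = 2.
Step 2: add_safe creates fresh list each time: r2 = [3], len = 1.
Step 3: result = 2 + 1 = 3

The answer is 3.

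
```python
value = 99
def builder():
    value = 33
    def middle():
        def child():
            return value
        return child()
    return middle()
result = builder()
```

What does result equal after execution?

Step 1: builder() defines value = 33. middle() and child() have no local value.
Step 2: child() checks local (none), enclosing middle() (none), enclosing builder() and finds value = 33.
Step 3: result = 33

The answer is 33.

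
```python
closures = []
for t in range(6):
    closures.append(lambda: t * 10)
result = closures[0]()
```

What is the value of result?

Step 1: All lambdas reference the same variable t (late binding).
Step 2: After the loop, t = 5. Every lambda returns t * 10.
Step 3: closures[0]() = 5 * 10 = 50

The answer is 50.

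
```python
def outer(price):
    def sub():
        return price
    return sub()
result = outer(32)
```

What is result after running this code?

Step 1: outer(32) binds parameter price = 32.
Step 2: sub() looks up price in enclosing scope and finds the parameter price = 32.
Step 3: result = 32

The answer is 32.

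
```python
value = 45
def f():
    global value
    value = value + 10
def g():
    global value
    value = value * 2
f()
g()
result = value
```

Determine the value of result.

Step 1: value = 45.
Step 2: f() adds 10: value = 45 + 10 = 55.
Step 3: g() doubles: value = 55 * 2 = 110.
Step 4: result = 110

The answer is 110.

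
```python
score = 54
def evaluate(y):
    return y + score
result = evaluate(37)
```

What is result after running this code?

Step 1: score = 54 is defined globally.
Step 2: evaluate(37) uses parameter y = 37 and looks up score from global scope = 54.
Step 3: result = 37 + 54 = 91

The answer is 91.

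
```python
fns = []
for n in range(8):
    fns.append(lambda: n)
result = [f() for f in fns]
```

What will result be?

Step 1: All 8 lambdas share the same variable n.
Step 2: After the loop, n = 7.
Step 3: Each call returns 7. result = [7, 7, 7, 7, 7, 7, 7, 7]

The answer is [7, 7, 7, 7, 7, 7, 7, 7].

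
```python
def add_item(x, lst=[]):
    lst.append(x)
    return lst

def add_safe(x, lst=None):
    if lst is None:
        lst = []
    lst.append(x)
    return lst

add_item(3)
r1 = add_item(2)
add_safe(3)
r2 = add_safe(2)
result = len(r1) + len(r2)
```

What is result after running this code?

Step 1: add_item shares mutable default: after 2 calls, lst = [3, 2], len = 2.
Step 2: add_safe creates fresh list each time: r2 = [2], len = 1.
Step 3: result = 2 + 1 = 3

The answer is 3.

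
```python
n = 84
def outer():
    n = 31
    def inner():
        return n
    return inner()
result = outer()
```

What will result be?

Step 1: n = 84 globally, but outer() defines n = 31 locally.
Step 2: inner() looks up n. Not in local scope, so checks enclosing scope (outer) and finds n = 31.
Step 3: result = 31

The answer is 31.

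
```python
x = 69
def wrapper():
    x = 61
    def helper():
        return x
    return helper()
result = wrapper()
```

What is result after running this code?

Step 1: x = 69 globally, but wrapper() defines x = 61 locally.
Step 2: helper() looks up x. Not in local scope, so checks enclosing scope (wrapper) and finds x = 61.
Step 3: result = 61

The answer is 61.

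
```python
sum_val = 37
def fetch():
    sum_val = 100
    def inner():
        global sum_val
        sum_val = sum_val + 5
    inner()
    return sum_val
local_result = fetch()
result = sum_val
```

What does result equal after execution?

Step 1: Global sum_val = 37. fetch() creates local sum_val = 100.
Step 2: inner() declares global sum_val and adds 5: global sum_val = 37 + 5 = 42.
Step 3: fetch() returns its local sum_val = 100 (unaffected by inner).
Step 4: result = global sum_val = 42

The answer is 42.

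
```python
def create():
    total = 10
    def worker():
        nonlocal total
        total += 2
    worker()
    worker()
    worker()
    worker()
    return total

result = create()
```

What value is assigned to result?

Step 1: total starts at 10.
Step 2: worker() is called 4 times, each adding 2.
Step 3: total = 10 + 2 * 4 = 18

The answer is 18.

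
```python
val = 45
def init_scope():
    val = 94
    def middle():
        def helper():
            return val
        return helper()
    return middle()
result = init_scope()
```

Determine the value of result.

Step 1: init_scope() defines val = 94. middle() and helper() have no local val.
Step 2: helper() checks local (none), enclosing middle() (none), enclosing init_scope() and finds val = 94.
Step 3: result = 94

The answer is 94.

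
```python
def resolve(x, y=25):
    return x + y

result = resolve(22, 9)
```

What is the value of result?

Step 1: resolve(22, 9) overrides default y with 9.
Step 2: Returns 22 + 9 = 31.
Step 3: result = 31

The answer is 31.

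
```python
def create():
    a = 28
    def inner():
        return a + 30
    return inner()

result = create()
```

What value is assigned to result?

Step 1: create() defines a = 28.
Step 2: inner() reads a = 28 from enclosing scope, returns 28 + 30 = 58.
Step 3: result = 58

The answer is 58.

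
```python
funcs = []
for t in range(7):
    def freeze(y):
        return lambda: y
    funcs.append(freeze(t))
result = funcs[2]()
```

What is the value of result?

Step 1: freeze(t) creates a new scope capturing y = t at call time.
Step 2: funcs[2] = freeze(2), so its lambda captures y = 2.
Step 3: result = 2 (closure factory fixes late binding)

The answer is 2.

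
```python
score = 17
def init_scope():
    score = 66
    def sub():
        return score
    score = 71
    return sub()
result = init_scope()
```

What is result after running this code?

Step 1: init_scope() sets score = 66, then later score = 71.
Step 2: sub() is called after score is reassigned to 71. Closures capture variables by reference, not by value.
Step 3: result = 71

The answer is 71.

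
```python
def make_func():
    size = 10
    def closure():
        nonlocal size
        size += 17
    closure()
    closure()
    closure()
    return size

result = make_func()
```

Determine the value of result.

Step 1: size starts at 10.
Step 2: closure() is called 3 times, each adding 17.
Step 3: size = 10 + 17 * 3 = 61

The answer is 61.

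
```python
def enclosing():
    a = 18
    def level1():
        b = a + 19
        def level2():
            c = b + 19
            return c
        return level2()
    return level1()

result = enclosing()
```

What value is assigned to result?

Step 1: a = 18. b = a + 19 = 37.
Step 2: c = b + 19 = 37 + 19 = 56.
Step 3: result = 56

The answer is 56.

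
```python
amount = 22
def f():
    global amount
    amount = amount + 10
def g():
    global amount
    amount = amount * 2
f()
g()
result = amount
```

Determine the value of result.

Step 1: amount = 22.
Step 2: f() adds 10: amount = 22 + 10 = 32.
Step 3: g() doubles: amount = 32 * 2 = 64.
Step 4: result = 64

The answer is 64.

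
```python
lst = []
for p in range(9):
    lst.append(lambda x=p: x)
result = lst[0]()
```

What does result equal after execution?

Step 1: Default argument x=p captures p's value at each iteration.
Step 2: lst[0] captured x = 0 when p was 0.
Step 3: result = 0

The answer is 0.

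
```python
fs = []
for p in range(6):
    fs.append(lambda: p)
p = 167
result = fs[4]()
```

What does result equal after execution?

Step 1: Lambdas capture the variable p by reference, not by value.
Step 2: After the loop, p is reassigned to 167.
Step 3: fs[4]() looks up the current p = 167. result = 167

The answer is 167.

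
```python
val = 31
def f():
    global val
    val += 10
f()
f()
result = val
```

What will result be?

Step 1: val = 31.
Step 2: First f(): val = 31 + 10 = 41.
Step 3: Second f(): val = 41 + 10 = 51. result = 51

The answer is 51.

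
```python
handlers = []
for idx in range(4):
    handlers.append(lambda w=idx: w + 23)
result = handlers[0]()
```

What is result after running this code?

Step 1: Default argument w=idx captures idx's value at definition time.
Step 2: handlers[0] was defined when idx = 0, so w defaults to 0.
Step 3: result = 0 + 23 = 23 (default arg fixes the late binding issue)

The answer is 23.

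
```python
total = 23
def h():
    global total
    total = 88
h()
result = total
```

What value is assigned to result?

Step 1: total = 23 globally.
Step 2: h() declares global total and sets it to 88.
Step 3: After h(), global total = 88. result = 88

The answer is 88.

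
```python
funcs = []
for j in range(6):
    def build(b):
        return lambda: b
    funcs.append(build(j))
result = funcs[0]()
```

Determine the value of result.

Step 1: build(j) creates a new scope capturing b = j at call time.
Step 2: funcs[0] = build(0), so its lambda captures b = 0.
Step 3: result = 0 (closure factory fixes late binding)

The answer is 0.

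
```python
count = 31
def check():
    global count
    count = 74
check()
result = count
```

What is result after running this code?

Step 1: count = 31 globally.
Step 2: check() declares global count and sets it to 74.
Step 3: After check(), global count = 74. result = 74

The answer is 74.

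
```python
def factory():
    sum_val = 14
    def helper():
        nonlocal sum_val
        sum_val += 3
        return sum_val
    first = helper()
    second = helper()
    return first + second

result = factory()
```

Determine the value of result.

Step 1: sum_val starts at 14.
Step 2: First call: sum_val = 14 + 3 = 17, returns 17.
Step 3: Second call: sum_val = 17 + 3 = 20, returns 20.
Step 4: result = 17 + 20 = 37

The answer is 37.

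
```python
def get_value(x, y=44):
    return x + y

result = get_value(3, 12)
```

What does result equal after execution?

Step 1: get_value(3, 12) overrides default y with 12.
Step 2: Returns 3 + 12 = 15.
Step 3: result = 15

The answer is 15.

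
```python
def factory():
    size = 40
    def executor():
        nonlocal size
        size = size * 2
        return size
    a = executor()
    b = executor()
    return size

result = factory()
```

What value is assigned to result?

Step 1: size starts at 40.
Step 2: First executor(): size = 40 * 2 = 80.
Step 3: Second executor(): size = 80 * 2 = 160.
Step 4: result = 160

The answer is 160.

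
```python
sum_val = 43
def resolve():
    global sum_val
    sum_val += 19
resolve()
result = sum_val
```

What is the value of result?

Step 1: sum_val = 43 globally.
Step 2: resolve() modifies global sum_val: sum_val += 19 = 62.
Step 3: result = 62

The answer is 62.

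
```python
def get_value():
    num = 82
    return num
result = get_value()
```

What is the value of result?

Step 1: get_value() defines num = 82 in its local scope.
Step 2: return num finds the local variable num = 82.
Step 3: result = 82

The answer is 82.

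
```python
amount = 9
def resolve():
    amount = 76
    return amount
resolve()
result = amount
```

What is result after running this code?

Step 1: Global amount = 9.
Step 2: resolve() creates local amount = 76 (shadow, not modification).
Step 3: After resolve() returns, global amount is unchanged. result = 9

The answer is 9.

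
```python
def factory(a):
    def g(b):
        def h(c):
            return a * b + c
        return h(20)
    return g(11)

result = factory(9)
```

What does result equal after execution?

Step 1: a = 9, b = 11, c = 20.
Step 2: h() computes a * b + c = 9 * 11 + 20 = 119.
Step 3: result = 119

The answer is 119.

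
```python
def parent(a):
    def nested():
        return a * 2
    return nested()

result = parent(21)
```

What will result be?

Step 1: parent(21) binds parameter a = 21.
Step 2: nested() accesses a = 21 from enclosing scope.
Step 3: result = 21 * 2 = 42

The answer is 42.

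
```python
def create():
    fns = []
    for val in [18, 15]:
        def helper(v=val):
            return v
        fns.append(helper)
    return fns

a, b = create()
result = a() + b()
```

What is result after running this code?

Step 1: Default argument v=val captures val at each iteration.
Step 2: a() returns 18 (captured at first iteration), b() returns 15 (captured at second).
Step 3: result = 18 + 15 = 33

The answer is 33.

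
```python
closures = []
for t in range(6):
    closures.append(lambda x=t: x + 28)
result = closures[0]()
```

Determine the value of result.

Step 1: Default argument x=t captures t's value at definition time.
Step 2: closures[0] was defined when t = 0, so x defaults to 0.
Step 3: result = 0 + 28 = 28 (default arg fixes the late binding issue)

The answer is 28.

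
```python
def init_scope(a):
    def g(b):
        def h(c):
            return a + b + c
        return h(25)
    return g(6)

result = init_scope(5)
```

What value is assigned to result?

Step 1: a = 5, b = 6, c = 25 across three nested scopes.
Step 2: h() accesses all three via LEGB rule.
Step 3: result = 5 + 6 + 25 = 36

The answer is 36.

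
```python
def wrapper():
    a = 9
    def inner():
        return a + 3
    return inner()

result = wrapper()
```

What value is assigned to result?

Step 1: wrapper() defines a = 9.
Step 2: inner() reads a = 9 from enclosing scope, returns 9 + 3 = 12.
Step 3: result = 12

The answer is 12.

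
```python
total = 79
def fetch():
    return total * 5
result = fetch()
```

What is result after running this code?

Step 1: total = 79 is defined globally.
Step 2: fetch() looks up total from global scope = 79, then computes 79 * 5 = 395.
Step 3: result = 395

The answer is 395.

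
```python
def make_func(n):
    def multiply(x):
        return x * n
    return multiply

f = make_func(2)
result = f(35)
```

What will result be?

Step 1: make_func(2) returns multiply closure with n = 2.
Step 2: f(35) computes 35 * 2 = 70.
Step 3: result = 70

The answer is 70.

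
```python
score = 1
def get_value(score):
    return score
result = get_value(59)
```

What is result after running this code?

Step 1: Global score = 1.
Step 2: get_value(59) takes parameter score = 59, which shadows the global.
Step 3: result = 59

The answer is 59.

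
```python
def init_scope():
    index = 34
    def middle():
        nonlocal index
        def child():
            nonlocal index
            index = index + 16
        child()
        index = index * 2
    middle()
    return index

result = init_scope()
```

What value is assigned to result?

Step 1: index = 34.
Step 2: child() adds 16: index = 34 + 16 = 50.
Step 3: middle() doubles: index = 50 * 2 = 100.
Step 4: result = 100

The answer is 100.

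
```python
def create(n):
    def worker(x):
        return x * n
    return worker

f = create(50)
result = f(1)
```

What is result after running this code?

Step 1: create(50) creates a closure capturing n = 50.
Step 2: f(1) computes 1 * 50 = 50.
Step 3: result = 50

The answer is 50.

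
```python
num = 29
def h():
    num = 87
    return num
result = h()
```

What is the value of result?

Step 1: Global num = 29.
Step 2: h() creates local num = 87, shadowing the global.
Step 3: Returns local num = 87. result = 87

The answer is 87.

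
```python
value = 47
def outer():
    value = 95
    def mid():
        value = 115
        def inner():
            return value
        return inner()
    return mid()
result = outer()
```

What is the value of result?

Step 1: Three levels of shadowing: global 47, outer 95, mid 115.
Step 2: inner() finds value = 115 in enclosing mid() scope.
Step 3: result = 115

The answer is 115.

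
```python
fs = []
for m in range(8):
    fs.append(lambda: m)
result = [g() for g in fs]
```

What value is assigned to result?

Step 1: All 8 lambdas share the same variable m.
Step 2: After the loop, m = 7.
Step 3: Each call returns 7. result = [7, 7, 7, 7, 7, 7, 7, 7]

The answer is [7, 7, 7, 7, 7, 7, 7, 7].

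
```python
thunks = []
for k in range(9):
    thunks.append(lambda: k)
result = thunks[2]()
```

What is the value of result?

Step 1: The loop creates 9 lambdas, all referencing the same variable k.
Step 2: After the loop, k = 8 (final value).
Step 3: thunks[2]() looks up k at call time and finds 8. This is the late binding gotcha. result = 8

The answer is 8.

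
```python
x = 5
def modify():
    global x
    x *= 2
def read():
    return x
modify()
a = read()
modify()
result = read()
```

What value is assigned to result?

Step 1: x = 5.
Step 2: First modify(): x = 5 * 2 = 10.
Step 3: Second modify(): x = 10 * 2 = 20.
Step 4: read() returns 20

The answer is 20.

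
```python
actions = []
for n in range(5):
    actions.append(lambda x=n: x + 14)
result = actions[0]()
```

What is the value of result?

Step 1: Default argument x=n captures n's value at definition time.
Step 2: actions[0] was defined when n = 0, so x defaults to 0.
Step 3: result = 0 + 14 = 14 (default arg fixes the late binding issue)

The answer is 14.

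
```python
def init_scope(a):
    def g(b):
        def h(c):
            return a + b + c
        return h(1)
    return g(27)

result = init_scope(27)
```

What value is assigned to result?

Step 1: a = 27, b = 27, c = 1 across three nested scopes.
Step 2: h() accesses all three via LEGB rule.
Step 3: result = 27 + 27 + 1 = 55

The answer is 55.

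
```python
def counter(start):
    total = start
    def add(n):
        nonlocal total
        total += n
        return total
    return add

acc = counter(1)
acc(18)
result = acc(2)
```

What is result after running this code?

Step 1: counter(1) creates closure with total = 1.
Step 2: First acc(18): total = 1 + 18 = 19.
Step 3: Second acc(2): total = 19 + 2 = 21. result = 21

The answer is 21.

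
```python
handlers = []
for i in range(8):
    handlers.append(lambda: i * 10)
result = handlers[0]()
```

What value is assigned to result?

Step 1: All lambdas reference the same variable i (late binding).
Step 2: After the loop, i = 7. Every lambda returns i * 10.
Step 3: handlers[0]() = 7 * 10 = 70

The answer is 70.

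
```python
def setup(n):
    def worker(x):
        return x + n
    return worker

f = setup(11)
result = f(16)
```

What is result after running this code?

Step 1: setup(11) creates a closure that captures n = 11.
Step 2: f(16) calls the closure with x = 16, returning 16 + 11 = 27.
Step 3: result = 27

The answer is 27.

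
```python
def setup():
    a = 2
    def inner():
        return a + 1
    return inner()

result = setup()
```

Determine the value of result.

Step 1: setup() defines a = 2.
Step 2: inner() reads a = 2 from enclosing scope, returns 2 + 1 = 3.
Step 3: result = 3

The answer is 3.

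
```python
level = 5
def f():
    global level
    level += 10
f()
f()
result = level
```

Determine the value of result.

Step 1: level = 5.
Step 2: First f(): level = 5 + 10 = 15.
Step 3: Second f(): level = 15 + 10 = 25. result = 25

The answer is 25.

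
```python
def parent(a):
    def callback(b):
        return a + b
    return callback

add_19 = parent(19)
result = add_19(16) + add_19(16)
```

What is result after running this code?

Step 1: add_19 captures a = 19.
Step 2: add_19(16) = 19 + 16 = 35, called twice.
Step 3: result = 35 + 35 = 70

The answer is 70.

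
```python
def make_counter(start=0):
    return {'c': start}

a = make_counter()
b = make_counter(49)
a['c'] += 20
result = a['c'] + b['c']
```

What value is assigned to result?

Step 1: make_counter() returns a new dict each call (immutable default 0).
Step 2: a = {'c': 0}, b = {'c': 49}.
Step 3: a['c'] += 20 = 20. result = 20 + 49 = 69

The answer is 69.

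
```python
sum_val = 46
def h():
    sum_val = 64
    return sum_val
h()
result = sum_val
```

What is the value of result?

Step 1: sum_val = 46 globally.
Step 2: h() creates a LOCAL sum_val = 64 (no global keyword!).
Step 3: The global sum_val is unchanged. result = 46

The answer is 46.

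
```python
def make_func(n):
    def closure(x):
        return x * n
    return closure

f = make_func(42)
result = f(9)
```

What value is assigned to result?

Step 1: make_func(42) creates a closure capturing n = 42.
Step 2: f(9) computes 9 * 42 = 378.
Step 3: result = 378

The answer is 378.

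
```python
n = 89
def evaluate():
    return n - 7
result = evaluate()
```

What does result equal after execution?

Step 1: n = 89 is defined globally.
Step 2: evaluate() looks up n from global scope = 89, then computes 89 - 7 = 82.
Step 3: result = 82

The answer is 82.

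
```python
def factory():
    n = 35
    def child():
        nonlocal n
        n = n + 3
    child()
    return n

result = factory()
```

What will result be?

Step 1: factory() sets n = 35.
Step 2: child() uses nonlocal to modify n in factory's scope: n = 35 + 3 = 38.
Step 3: factory() returns the modified n = 38

The answer is 38.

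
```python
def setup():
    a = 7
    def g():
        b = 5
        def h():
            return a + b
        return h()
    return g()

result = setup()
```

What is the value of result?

Step 1: setup() defines a = 7. g() defines b = 5.
Step 2: h() accesses both from enclosing scopes: a = 7, b = 5.
Step 3: result = 7 + 5 = 12

The answer is 12.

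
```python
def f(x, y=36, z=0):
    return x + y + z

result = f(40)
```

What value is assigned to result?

Step 1: f(40) uses defaults y = 36, z = 0.
Step 2: Returns 40 + 36 + 0 = 76.
Step 3: result = 76

The answer is 76.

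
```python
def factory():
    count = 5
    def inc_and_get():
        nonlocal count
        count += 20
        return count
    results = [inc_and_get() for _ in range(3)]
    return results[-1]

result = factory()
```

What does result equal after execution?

Step 1: count = 5.
Step 2: Three calls to inc_and_get(), each adding 20.
Step 3: Last value = 5 + 20 * 3 = 65

The answer is 65.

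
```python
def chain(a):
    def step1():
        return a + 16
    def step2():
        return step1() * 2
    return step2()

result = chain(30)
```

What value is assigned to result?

Step 1: chain(30) captures a = 30.
Step 2: step2() calls step1() which returns 30 + 16 = 46.
Step 3: step2() returns 46 * 2 = 92

The answer is 92.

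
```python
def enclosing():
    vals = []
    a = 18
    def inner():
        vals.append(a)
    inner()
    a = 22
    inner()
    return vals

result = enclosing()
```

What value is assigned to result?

Step 1: a = 18. inner() appends current a to vals.
Step 2: First inner(): appends 18. Then a = 22.
Step 3: Second inner(): appends 22 (closure sees updated a). result = [18, 22]

The answer is [18, 22].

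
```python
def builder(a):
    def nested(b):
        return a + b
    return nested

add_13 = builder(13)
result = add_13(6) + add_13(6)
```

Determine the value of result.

Step 1: add_13 captures a = 13.
Step 2: add_13(6) = 13 + 6 = 19, called twice.
Step 3: result = 19 + 19 = 38

The answer is 38.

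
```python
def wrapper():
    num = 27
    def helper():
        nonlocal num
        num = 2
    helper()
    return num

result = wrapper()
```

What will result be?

Step 1: wrapper() sets num = 27.
Step 2: helper() uses nonlocal to reassign num = 2.
Step 3: result = 2

The answer is 2.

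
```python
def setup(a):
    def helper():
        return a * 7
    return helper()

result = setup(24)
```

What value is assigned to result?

Step 1: setup(24) binds parameter a = 24.
Step 2: helper() accesses a = 24 from enclosing scope.
Step 3: result = 24 * 7 = 168

The answer is 168.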